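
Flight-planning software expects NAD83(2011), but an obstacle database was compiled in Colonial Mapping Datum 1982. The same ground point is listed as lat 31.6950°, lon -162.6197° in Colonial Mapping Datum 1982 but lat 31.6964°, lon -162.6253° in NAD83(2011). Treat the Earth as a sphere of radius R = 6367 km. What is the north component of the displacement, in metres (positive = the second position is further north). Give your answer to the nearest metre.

ΔN = 156 m

Δφ = 31.6964° − 31.6950° = +0.0014°; Δλ = -162.6253° − -162.6197° = -0.0056°.
1° along a meridian = πR/180 = 111125 m.
ΔN = Δφ × 111125 = 155.6 m; ΔE = Δλ × 111125 × cos(31.6950°) = -0.0056 × 111125 × 0.850857 = -529.5 m.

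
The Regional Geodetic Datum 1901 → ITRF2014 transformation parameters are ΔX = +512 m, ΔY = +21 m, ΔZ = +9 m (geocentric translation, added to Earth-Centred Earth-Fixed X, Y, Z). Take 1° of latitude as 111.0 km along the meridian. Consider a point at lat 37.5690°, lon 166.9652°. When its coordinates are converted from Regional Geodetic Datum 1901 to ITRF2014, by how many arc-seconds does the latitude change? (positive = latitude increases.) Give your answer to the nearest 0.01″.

sin φ = 0.609716, cos φ = 0.792620, sin λ = 0.225543, cos λ = -0.974233.
North component: ΔN = −sin φ cos λ·ΔX − sin φ sin λ·ΔY + cos φ·ΔZ = −(0.609716)(-0.974233)(512) − (0.609716)(0.225543)(21) + (0.792620)(9) = 308.38 m.
1° of latitude spans 111000 m, so Δφ = 308.38 / 111000 × 3600 = 10.001″.

Δφ = 10.00″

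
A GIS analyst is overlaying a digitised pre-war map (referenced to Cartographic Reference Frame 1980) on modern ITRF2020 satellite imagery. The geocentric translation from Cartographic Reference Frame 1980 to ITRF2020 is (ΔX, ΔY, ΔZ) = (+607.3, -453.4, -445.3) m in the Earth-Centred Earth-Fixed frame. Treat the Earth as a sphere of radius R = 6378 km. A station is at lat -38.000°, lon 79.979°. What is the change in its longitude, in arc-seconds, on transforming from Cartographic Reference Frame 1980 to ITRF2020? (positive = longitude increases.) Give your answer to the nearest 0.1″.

sin φ = -0.615661, cos φ = 0.788011, sin λ = 0.984744, cos λ = 0.174009.
East component: ΔE = −sin λ·ΔX + cos λ·ΔY = −(0.984744)(607.3) + (0.174009)(-453.4) = -676.93 m.
1° of latitude spans πR/180 = 111317 m; at latitude φ, 1° of longitude spans that × cos φ = 87719.1 m, so Δλ = -676.93 / 87719.1 × 3600 = -27.781″.

Δλ = -27.8″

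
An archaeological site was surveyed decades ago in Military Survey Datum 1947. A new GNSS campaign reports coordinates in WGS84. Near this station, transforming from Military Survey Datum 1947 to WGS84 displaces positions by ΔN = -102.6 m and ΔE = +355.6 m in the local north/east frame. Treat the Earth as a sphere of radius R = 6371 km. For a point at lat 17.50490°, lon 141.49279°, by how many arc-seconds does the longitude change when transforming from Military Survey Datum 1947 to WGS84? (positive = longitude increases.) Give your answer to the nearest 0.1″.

Δλ = 12.1″

At latitude 17.50490°, cos φ = 0.953691.
One radian of longitude at latitude φ spans R cos φ, so Δλ = ΔE / (R cos φ) = 355.6 / (6371000 × 0.953691) = 5.8526e-05 rad = 12.072″.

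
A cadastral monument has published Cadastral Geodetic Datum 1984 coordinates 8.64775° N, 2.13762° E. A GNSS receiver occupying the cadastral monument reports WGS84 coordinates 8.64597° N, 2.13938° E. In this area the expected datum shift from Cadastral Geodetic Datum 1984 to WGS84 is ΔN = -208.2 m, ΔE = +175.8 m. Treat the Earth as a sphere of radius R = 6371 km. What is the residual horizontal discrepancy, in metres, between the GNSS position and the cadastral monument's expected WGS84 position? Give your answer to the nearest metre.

Observed coordinate differences: Δφ = -0.00178°, Δλ = +0.00176°.
Converting to metres (1° lat = 111195 m, cos φ = 0.988631): observed ΔN = -197.9 m, observed ΔE = 193.5 m.
Subtracting the expected shift leaves a residual of -197.9 − (-208.2) = 10.3 m north and 193.5 − (175.8) = 17.7 m east.
Residual distance = √(10.3² + 17.7²) = 20.4 m.

20 m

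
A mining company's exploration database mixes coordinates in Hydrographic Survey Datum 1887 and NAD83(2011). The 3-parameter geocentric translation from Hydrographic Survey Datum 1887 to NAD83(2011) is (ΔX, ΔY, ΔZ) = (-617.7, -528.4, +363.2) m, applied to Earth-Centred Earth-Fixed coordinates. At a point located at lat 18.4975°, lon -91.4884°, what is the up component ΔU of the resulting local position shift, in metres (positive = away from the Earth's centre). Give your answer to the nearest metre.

The local up (radial) axis is (cos φ cos λ, cos φ sin λ, sin φ), giving ΔU = 15.216 + 500.932 + 115.230 = 631.38 m.

ΔU = 631 m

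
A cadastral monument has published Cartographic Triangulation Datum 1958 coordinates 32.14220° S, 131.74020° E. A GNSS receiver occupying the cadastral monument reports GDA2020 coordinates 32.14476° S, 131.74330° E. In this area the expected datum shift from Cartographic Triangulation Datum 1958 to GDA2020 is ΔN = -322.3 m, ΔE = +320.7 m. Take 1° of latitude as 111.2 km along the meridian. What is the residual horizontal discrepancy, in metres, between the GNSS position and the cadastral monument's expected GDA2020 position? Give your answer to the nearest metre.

47 m

Observed coordinate differences: Δφ = -0.00256°, Δλ = +0.00310°.
Converting to metres (1° lat = 111200 m, cos φ = 0.846730): observed ΔN = -284.7 m, observed ΔE = 291.9 m.
Subtracting the expected shift leaves a residual of -284.7 − (-322.3) = 37.6 m north and 291.9 − (320.7) = -28.8 m east.
Residual distance = √(37.6² + (-28.8)²) = 47.4 m.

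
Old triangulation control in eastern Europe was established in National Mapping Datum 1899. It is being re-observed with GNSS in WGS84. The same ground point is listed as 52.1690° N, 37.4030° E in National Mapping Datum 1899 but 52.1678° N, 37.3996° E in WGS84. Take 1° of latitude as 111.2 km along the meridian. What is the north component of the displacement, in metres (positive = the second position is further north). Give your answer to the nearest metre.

ΔN = -133 m

Δφ = 52.1678° − 52.1690° = -0.0012°; Δλ = 37.3996° − 37.4030° = -0.0034°.
ΔN = Δφ × 111200 = -133.4 m; ΔE = Δλ × 111200 × cos(52.1690°) = -0.0034 × 111200 × 0.613334 = -231.9 m.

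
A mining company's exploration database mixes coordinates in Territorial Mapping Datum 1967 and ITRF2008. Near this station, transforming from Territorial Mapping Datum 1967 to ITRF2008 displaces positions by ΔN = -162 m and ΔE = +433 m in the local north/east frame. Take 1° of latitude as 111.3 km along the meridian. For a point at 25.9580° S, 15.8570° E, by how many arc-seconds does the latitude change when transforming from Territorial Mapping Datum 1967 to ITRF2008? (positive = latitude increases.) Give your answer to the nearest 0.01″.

Δφ = -5.24″

1° of latitude = 111.3 km, so Δφ = -162.0 / 111300 = -0.0014555° = -5.240″.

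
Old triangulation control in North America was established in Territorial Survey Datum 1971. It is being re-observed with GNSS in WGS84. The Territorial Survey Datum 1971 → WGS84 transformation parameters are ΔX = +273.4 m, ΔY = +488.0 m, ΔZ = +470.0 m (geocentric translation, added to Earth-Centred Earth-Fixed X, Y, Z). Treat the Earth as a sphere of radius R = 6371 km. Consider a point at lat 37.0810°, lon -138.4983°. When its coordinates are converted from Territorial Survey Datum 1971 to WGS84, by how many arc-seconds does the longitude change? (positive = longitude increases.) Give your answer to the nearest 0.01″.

sin φ = 0.602943, cos φ = 0.797784, sin λ = -0.662642, cos λ = -0.748936.
East component: ΔE = −sin λ·ΔX + cos λ·ΔY = −(-0.662642)(273.4) + (-0.748936)(488.0) = -184.31 m.
1° of latitude spans πR/180 = 111195 m; at latitude φ, 1° of longitude spans that × cos φ = 88709.5 m, so Δλ = -184.31 / 88709.5 × 3600 = -7.480″.

Δλ = -7.48″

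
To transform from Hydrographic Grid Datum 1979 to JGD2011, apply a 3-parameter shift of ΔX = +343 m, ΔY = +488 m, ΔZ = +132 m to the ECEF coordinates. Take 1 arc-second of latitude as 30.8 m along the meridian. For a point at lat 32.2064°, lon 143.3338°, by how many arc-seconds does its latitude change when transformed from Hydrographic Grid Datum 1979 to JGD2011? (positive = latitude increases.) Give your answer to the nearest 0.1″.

sin φ = 0.532971, cos φ = 0.846134, sin λ = 0.597152, cos λ = -0.802128.
North component: ΔN = −sin φ cos λ·ΔX − sin φ sin λ·ΔY + cos φ·ΔZ = −(0.532971)(-0.802128)(343) − (0.532971)(0.597152)(488) + (0.846134)(132) = 103.01 m.
1° of latitude spans 3600 × 30.80 = 110880 m, so Δφ = 103.01 / 110880 × 3600 = 3.345″.

Δφ = 3.3″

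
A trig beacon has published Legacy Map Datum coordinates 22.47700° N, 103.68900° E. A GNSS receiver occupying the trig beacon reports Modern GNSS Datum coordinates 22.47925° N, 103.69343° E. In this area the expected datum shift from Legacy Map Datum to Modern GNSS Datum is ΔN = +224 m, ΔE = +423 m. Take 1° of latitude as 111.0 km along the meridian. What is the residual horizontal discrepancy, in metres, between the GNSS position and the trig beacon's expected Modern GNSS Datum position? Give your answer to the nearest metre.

Observed coordinate differences: Δφ = +0.00225°, Δλ = +0.00443°.
Converting to metres (1° lat = 111000 m, cos φ = 0.924033): observed ΔN = 249.8 m, observed ΔE = 454.4 m.
Subtracting the expected shift leaves a residual of 249.8 − (224) = 25.8 m north and 454.4 − (423) = 31.4 m east.
Residual distance = √(25.8² + 31.4²) = 40.6 m.

41 m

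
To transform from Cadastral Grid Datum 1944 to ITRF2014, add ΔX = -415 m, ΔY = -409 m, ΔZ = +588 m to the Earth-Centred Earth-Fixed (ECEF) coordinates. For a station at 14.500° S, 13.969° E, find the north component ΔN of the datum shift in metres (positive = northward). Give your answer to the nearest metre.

ΔN = 444 m

At φ = -14.500°, λ = 13.969°: sin φ = -0.250380, cos φ = 0.968148, sin λ = 0.241397, cos λ = 0.970426.
ΔN = −sin φ cos λ·ΔX − sin φ sin λ·ΔY + cos φ·ΔZ = −(-0.250380)(0.970426)(-415) − (-0.250380)(0.241397)(-409) + (0.968148)(588) = 443.72 m.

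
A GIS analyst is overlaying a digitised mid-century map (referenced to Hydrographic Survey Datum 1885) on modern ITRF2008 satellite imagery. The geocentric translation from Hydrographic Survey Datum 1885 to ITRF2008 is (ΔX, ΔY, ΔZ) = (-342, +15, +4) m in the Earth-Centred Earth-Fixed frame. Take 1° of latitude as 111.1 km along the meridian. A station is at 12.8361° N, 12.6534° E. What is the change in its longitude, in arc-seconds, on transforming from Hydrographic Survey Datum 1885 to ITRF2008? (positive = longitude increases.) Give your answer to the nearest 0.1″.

Δλ = 3.0″

sin φ = 0.222163, cos φ = 0.975010, sin λ = 0.219053, cos λ = 0.975713.
East component: ΔE = −sin λ·ΔX + cos λ·ΔY = −(0.219053)(-342) + (0.975713)(15) = 89.55 m.
1° of latitude spans 111100 m; at latitude φ, 1° of longitude spans that × cos φ = 108323.6 m, so Δλ = 89.55 / 108323.6 × 3600 = 2.976″.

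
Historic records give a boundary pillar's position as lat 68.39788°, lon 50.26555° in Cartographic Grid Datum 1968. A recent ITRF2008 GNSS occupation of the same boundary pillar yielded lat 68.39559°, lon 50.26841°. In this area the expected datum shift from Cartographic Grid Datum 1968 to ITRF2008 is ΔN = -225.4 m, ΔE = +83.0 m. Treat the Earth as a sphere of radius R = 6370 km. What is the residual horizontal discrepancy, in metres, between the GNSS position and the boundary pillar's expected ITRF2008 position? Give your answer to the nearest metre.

45 m

Observed coordinate differences: Δφ = -0.00229°, Δλ = +0.00286°.
Converting to metres (1° lat = 111177 m, cos φ = 0.368159): observed ΔN = -254.6 m, observed ΔE = 117.1 m.
Subtracting the expected shift leaves a residual of -254.6 − (-225.4) = -29.2 m north and 117.1 − (83.0) = 34.1 m east.
Residual distance = √((-29.2)² + 34.1²) = 44.9 m.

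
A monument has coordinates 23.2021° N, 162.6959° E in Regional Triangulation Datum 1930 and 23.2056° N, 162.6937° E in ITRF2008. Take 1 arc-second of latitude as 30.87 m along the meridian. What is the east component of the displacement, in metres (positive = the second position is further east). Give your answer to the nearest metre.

ΔE = -225 m

Δφ = 23.2056° − 23.2021° = +0.0035°; Δλ = 162.6937° − 162.6959° = -0.0022°.
1° of latitude = 3600 × 30.87 = 111132 m.
ΔN = Δφ × 111132 = 389.0 m; ΔE = Δλ × 111132 × cos(23.2021°) = -0.0022 × 111132 × 0.919121 = -224.7 m.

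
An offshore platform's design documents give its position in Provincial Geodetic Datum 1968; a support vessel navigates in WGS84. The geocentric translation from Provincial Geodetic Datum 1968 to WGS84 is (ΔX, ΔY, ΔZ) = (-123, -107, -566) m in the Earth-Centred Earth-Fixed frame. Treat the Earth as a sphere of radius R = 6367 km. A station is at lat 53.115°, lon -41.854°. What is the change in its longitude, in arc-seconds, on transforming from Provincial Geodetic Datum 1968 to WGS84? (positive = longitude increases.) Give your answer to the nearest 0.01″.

Δλ = -8.73″

sin φ = 0.799842, cos φ = 0.600211, sin λ = -0.667235, cos λ = 0.744847.
East component: ΔE = −sin λ·ΔX + cos λ·ΔY = −(-0.667235)(-123) + (0.744847)(-107) = -161.77 m.
1° of latitude spans πR/180 = 111125 m; at latitude φ, 1° of longitude spans that × cos φ = 66698.5 m, so Δλ = -161.77 / 66698.5 × 3600 = -8.731″.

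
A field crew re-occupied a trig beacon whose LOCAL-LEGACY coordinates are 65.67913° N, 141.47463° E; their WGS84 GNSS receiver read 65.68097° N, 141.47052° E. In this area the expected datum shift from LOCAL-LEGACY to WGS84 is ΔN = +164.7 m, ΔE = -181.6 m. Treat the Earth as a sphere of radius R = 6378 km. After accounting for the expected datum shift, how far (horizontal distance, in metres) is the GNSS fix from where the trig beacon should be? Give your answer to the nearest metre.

41 m

Observed coordinate differences: Δφ = +0.00184°, Δλ = -0.00411°.
Converting to metres (1° lat = 111317 m, cos φ = 0.411846): observed ΔN = 204.8 m, observed ΔE = -188.4 m.
Subtracting the expected shift leaves a residual of 204.8 − (164.7) = 40.1 m north and -188.4 − (-181.6) = -6.8 m east.
Residual distance = √(40.1² + (-6.8)²) = 40.7 m.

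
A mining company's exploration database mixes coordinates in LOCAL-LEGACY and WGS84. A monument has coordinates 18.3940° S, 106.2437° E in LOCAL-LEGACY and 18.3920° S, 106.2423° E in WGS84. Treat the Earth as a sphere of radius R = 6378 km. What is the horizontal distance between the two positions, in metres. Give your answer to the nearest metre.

Δφ = -18.3920° − -18.3940° = +0.0020°; Δλ = 106.2423° − 106.2437° = -0.0014°.
1° along a meridian = πR/180 = 111317 m.
ΔN = Δφ × 111317 = 222.6 m; ΔE = Δλ × 111317 × cos(-18.3940°) = -0.0014 × 111317 × 0.948909 = -147.9 m.
Distance = √(ΔE² + ΔN²) = √((-147.9)² + 222.6²) = 267.3 m.

267 m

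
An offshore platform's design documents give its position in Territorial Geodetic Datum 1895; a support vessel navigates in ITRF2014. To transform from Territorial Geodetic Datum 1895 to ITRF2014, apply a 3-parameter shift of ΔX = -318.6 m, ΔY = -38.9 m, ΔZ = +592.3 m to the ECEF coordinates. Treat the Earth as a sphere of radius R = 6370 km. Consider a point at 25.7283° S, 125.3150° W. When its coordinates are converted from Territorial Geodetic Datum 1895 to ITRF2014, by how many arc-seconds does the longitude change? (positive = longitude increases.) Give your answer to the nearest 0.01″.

sin φ = -0.434104, cos φ = 0.900863, sin λ = -0.815986, cos λ = -0.578071.
East component: ΔE = −sin λ·ΔX + cos λ·ΔY = −(-0.815986)(-318.6) + (-0.578071)(-38.9) = -237.49 m.
1° of latitude spans πR/180 = 111177 m; at latitude φ, 1° of longitude spans that × cos φ = 100155.6 m, so Δλ = -237.49 / 100155.6 × 3600 = -8.536″.

Δλ = -8.54″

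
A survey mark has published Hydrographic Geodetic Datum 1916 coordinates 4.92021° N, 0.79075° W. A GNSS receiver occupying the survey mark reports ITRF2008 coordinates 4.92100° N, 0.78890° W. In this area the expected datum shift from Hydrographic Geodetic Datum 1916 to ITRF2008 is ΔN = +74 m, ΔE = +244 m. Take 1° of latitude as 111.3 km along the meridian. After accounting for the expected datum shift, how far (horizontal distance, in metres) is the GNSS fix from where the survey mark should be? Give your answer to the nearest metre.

41 m

Observed coordinate differences: Δφ = +0.00079°, Δλ = +0.00185°.
Converting to metres (1° lat = 111300 m, cos φ = 0.996315): observed ΔN = 87.9 m, observed ΔE = 205.1 m.
Subtracting the expected shift leaves a residual of 87.9 − (74) = 13.9 m north and 205.1 − (244) = -38.9 m east.
Residual distance = √(13.9² + (-38.9)²) = 41.3 m.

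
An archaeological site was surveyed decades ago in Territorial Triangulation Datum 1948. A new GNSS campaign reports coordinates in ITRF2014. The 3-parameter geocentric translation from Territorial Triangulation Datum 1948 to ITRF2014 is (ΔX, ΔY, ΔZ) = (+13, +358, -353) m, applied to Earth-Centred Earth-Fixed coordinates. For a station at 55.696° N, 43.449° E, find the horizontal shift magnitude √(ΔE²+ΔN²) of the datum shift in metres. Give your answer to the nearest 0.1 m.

The local east axis at (φ, λ) is (−sin λ, cos λ, 0), so ΔE = −sin(43.449°)·13 + cos(43.449°)·358 = 250.96 m.
The local north axis is (−sin φ cos λ, −sin φ sin λ, cos φ), giving ΔN = -7.796 − 203.375 − 198.945 = -410.12 m.
Horizontal magnitude = √(ΔE² + ΔN²) = √(250.96² + (-410.12)²) = 480.81 m.

480.8 m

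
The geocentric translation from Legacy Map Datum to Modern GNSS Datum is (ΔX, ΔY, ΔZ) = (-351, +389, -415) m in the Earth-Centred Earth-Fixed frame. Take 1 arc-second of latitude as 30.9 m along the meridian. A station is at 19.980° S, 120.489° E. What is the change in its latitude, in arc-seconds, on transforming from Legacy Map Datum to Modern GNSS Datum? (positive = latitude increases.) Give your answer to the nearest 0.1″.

Δφ = -6.9″

sin φ = -0.341692, cos φ = 0.939812, sin λ = 0.861727, cos λ = -0.507373.
North component: ΔN = −sin φ cos λ·ΔX − sin φ sin λ·ΔY + cos φ·ΔZ = −(-0.341692)(-0.507373)(-351) − (-0.341692)(0.861727)(389) + (0.939812)(-415) = -214.63 m.
1° of latitude spans 3600 × 30.90 = 111240 m, so Δφ = -214.63 / 111240 × 3600 = -6.946″.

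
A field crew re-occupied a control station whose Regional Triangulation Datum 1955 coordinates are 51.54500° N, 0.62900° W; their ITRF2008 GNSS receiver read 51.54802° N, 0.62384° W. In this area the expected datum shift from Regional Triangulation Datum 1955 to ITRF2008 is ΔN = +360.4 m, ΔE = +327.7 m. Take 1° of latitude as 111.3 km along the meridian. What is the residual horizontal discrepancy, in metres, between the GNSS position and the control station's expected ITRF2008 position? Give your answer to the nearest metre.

38 m

Observed coordinate differences: Δφ = +0.00302°, Δλ = +0.00516°.
Converting to metres (1° lat = 111300 m, cos φ = 0.621900): observed ΔN = 336.1 m, observed ΔE = 357.2 m.
Subtracting the expected shift leaves a residual of 336.1 − (360.4) = -24.3 m north and 357.2 − (327.7) = 29.5 m east.
Residual distance = √((-24.3)² + 29.5²) = 38.2 m.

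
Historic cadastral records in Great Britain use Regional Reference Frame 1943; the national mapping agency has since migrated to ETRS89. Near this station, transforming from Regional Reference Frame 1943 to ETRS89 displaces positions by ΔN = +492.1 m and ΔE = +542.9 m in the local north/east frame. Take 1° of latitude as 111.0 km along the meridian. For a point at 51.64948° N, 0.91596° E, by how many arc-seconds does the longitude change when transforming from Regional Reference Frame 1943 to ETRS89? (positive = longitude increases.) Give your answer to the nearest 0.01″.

Δλ = 28.38″

At latitude 51.64948°, cos φ = 0.620471.
1° of longitude at this latitude = 111.0 × cos φ = 68.87 km, so Δλ = 542.9 / 68872.3 = 0.0078827° = 28.378″.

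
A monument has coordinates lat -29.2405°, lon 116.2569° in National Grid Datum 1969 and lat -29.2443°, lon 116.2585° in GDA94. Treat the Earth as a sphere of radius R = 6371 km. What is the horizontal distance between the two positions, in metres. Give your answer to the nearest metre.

450 m

Δφ = -29.2443° − -29.2405° = -0.0038°; Δλ = 116.2585° − 116.2569° = +0.0016°.
1° along a meridian = πR/180 = 111195 m.
ΔN = Δφ × 111195 = -422.5 m; ΔE = Δλ × 111195 × cos(-29.2405°) = +0.0016 × 111195 × 0.872577 = 155.2 m.
Distance = √(ΔE² + ΔN²) = √(155.2² + (-422.5)²) = 450.2 m.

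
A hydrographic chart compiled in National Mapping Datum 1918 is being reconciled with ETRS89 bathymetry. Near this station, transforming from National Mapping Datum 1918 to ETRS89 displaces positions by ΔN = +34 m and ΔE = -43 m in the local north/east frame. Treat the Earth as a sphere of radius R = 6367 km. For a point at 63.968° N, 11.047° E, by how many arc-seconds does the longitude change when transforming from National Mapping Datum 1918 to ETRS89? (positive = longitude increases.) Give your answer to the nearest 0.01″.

At latitude 63.968°, cos φ = 0.438873.
One radian of longitude at latitude φ spans R cos φ, so Δλ = ΔE / (R cos φ) = -43.0 / (6367000 × 0.438873) = -1.5388e-05 rad = -3.174″.

Δλ = -3.17″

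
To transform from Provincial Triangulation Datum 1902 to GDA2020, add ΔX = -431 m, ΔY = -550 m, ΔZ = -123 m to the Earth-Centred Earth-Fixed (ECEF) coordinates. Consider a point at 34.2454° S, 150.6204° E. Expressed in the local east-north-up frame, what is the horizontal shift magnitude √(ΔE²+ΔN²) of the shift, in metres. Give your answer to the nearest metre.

692 m

The local east axis at (φ, λ) is (−sin λ, cos λ, 0), so ΔE = −sin(150.6204°)·(-431) + cos(150.6204°)·(-550) = 690.71 m.
The local north axis is (−sin φ cos λ, −sin φ sin λ, cos φ), giving ΔN = 211.347 − 151.842 − 101.676 = -42.17 m.
Horizontal magnitude = √(ΔE² + ΔN²) = √(690.71² + (-42.17)²) = 692.00 m.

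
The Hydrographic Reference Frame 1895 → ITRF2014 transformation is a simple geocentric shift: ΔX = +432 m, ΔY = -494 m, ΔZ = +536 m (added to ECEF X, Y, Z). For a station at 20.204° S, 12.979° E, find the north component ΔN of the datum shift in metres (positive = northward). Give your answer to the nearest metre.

ΔN = 610 m

At φ = -20.204°, λ = 12.979°: sin φ = -0.345364, cos φ = 0.938469, sin λ = 0.224594, cos λ = 0.974452.
ΔN = −sin φ cos λ·ΔX − sin φ sin λ·ΔY + cos φ·ΔZ = −(-0.345364)(0.974452)(432) − (-0.345364)(0.224594)(-494) + (0.938469)(536) = 610.09 m.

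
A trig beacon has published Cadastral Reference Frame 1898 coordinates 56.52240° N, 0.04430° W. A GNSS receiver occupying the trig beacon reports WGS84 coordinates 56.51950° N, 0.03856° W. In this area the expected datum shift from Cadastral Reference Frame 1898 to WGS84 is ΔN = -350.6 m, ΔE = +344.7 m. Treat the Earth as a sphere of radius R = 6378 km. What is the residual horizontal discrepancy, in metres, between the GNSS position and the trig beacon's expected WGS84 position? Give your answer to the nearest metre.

Observed coordinate differences: Δφ = -0.00290°, Δλ = +0.00574°.
Converting to metres (1° lat = 111317 m, cos φ = 0.551611): observed ΔN = -322.8 m, observed ΔE = 352.5 m.
Subtracting the expected shift leaves a residual of -322.8 − (-350.6) = 27.8 m north and 352.5 − (344.7) = 7.8 m east.
Residual distance = √(27.8² + 7.8²) = 28.8 m.

29 m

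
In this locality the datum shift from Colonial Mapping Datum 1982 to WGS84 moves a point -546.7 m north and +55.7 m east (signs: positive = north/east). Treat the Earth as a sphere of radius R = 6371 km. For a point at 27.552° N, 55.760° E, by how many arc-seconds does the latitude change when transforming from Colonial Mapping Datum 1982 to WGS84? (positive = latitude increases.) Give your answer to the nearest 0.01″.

Δφ = -17.70″

On a sphere of radius R, 1 rad of latitude = R, so Δφ = ΔN / R = -546.7 / 6371000 = -8.5811e-05 rad = -17.700″.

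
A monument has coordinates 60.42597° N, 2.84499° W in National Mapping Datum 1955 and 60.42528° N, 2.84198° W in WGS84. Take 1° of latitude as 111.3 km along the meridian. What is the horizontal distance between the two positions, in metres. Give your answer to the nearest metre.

Δφ = 60.42528° − 60.42597° = -0.00069°; Δλ = -2.84198° − -2.84499° = +0.00301°.
ΔN = Δφ × 111300 = -76.8 m; ΔE = Δλ × 111300 × cos(60.42597°) = +0.00301 × 111300 × 0.493548 = 165.3 m.
Distance = √(ΔE² + ΔN²) = √(165.3² + (-76.8)²) = 182.3 m.

182 m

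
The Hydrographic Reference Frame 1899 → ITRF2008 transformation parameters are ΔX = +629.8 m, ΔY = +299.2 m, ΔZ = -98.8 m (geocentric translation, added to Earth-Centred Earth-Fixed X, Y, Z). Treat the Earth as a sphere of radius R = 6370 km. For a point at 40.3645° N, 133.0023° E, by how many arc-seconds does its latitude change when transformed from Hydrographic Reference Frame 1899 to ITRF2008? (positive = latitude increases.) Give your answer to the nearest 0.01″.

Δφ = 1.98″

sin φ = 0.647648, cos φ = 0.761940, sin λ = 0.731326, cos λ = -0.682028.
North component: ΔN = −sin φ cos λ·ΔX − sin φ sin λ·ΔY + cos φ·ΔZ = −(0.647648)(-0.682028)(629.8) − (0.647648)(0.731326)(299.2) + (0.761940)(-98.8) = 61.20 m.
1° of latitude spans πR/180 = 111177 m, so Δφ = 61.20 / 111177 × 3600 = 1.982″.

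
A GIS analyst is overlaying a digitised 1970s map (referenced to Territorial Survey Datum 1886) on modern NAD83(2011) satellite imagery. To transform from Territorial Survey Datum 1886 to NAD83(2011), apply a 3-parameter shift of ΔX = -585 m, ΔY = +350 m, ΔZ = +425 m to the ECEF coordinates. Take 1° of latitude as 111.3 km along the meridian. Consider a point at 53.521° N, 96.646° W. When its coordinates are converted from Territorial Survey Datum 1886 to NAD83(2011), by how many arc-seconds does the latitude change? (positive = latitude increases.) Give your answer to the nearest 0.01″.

sin φ = 0.804075, cos φ = 0.594528, sin λ = -0.993280, cos λ = -0.115735.
North component: ΔN = −sin φ cos λ·ΔX − sin φ sin λ·ΔY + cos φ·ΔZ = −(0.804075)(-0.115735)(-585) − (0.804075)(-0.993280)(350) + (0.594528)(425) = 477.77 m.
1° of latitude spans 111300 m, so Δφ = 477.77 / 111300 × 3600 = 15.453″.

Δφ = 15.45″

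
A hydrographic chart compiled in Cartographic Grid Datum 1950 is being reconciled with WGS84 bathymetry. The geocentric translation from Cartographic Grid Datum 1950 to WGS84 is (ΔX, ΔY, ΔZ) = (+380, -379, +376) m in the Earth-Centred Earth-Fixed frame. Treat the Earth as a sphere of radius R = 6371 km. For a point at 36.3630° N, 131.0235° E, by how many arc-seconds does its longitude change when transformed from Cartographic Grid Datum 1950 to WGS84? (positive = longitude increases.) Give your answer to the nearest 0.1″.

sin φ = 0.592899, cos φ = 0.805277, sin λ = 0.754440, cos λ = -0.656369.
East component: ΔE = −sin λ·ΔX + cos λ·ΔY = −(0.754440)(380) + (-0.656369)(-379) = -37.92 m.
1° of latitude spans πR/180 = 111195 m; at latitude φ, 1° of longitude spans that × cos φ = 89542.7 m, so Δλ = -37.92 / 89542.7 × 3600 = -1.525″.

Δλ = -1.5″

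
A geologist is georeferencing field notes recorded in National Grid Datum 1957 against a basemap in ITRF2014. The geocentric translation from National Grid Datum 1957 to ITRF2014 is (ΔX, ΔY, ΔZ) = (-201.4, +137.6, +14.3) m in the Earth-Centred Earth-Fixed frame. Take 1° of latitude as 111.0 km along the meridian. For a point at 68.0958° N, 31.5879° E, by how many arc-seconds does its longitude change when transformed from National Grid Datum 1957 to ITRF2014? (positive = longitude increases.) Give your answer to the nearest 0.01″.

sin φ = 0.927809, cos φ = 0.373056, sin λ = 0.523806, cos λ = 0.851838.
East component: ΔE = −sin λ·ΔX + cos λ·ΔY = −(0.523806)(-201.4) + (0.851838)(137.6) = 222.71 m.
1° of latitude spans 111000 m; at latitude φ, 1° of longitude spans that × cos φ = 41409.2 m, so Δλ = 222.71 / 41409.2 × 3600 = 19.362″.

Δλ = 19.36″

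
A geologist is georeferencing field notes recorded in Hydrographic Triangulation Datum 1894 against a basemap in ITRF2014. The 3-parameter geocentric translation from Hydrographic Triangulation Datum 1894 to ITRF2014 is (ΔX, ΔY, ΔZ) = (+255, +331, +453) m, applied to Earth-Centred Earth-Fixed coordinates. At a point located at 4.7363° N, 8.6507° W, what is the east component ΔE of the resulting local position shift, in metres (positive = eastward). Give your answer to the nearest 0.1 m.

At φ = 4.7363°, λ = -8.6507°: sin φ = 0.082570, cos φ = 0.996585, sin λ = -0.150410, cos λ = 0.988624.
ΔE = −sin λ·ΔX + cos λ·ΔY = −(-0.150410)·(255) + (0.988624)·(331) = 365.59 m.

ΔE = 365.6 m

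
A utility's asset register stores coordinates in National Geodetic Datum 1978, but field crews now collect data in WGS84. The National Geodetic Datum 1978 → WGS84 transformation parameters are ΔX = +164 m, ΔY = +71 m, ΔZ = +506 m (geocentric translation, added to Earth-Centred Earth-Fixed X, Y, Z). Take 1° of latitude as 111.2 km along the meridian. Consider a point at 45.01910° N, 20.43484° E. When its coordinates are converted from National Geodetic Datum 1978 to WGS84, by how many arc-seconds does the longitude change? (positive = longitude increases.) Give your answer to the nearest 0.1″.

sin φ = 0.707342, cos φ = 0.706871, sin λ = 0.349142, cos λ = 0.937070.
East component: ΔE = −sin λ·ΔX + cos λ·ΔY = −(0.349142)(164) + (0.937070)(71) = 9.27 m.
1° of latitude spans 111200 m; at latitude φ, 1° of longitude spans that × cos φ = 78604.1 m, so Δλ = 9.27 / 78604.1 × 3600 = 0.425″.

Δλ = 0.4″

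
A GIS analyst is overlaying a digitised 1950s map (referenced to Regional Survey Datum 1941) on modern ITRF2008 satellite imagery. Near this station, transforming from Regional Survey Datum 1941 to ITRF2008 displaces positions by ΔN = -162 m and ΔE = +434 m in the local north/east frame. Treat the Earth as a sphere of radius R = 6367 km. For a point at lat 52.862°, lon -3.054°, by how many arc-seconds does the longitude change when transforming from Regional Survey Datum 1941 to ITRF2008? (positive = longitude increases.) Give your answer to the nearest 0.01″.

Δλ = 23.29″

At latitude 52.862°, cos φ = 0.603737.
One radian of longitude at latitude φ spans R cos φ, so Δλ = ΔE / (R cos φ) = 434.0 / (6367000 × 0.603737) = 1.1290e-04 rad = 23.288″.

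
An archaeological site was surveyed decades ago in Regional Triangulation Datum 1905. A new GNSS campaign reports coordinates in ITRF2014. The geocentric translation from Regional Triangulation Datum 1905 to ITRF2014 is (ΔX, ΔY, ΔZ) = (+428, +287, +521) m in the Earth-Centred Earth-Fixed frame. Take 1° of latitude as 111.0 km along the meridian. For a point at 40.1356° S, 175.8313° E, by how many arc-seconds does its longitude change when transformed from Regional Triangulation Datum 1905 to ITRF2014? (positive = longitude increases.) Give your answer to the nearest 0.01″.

sin φ = -0.644599, cos φ = 0.764521, sin λ = 0.072693, cos λ = -0.997354.
East component: ΔE = −sin λ·ΔX + cos λ·ΔY = −(0.072693)(428) + (-0.997354)(287) = -317.35 m.
1° of latitude spans 111000 m; at latitude φ, 1° of longitude spans that × cos φ = 84861.8 m, so Δλ = -317.35 / 84861.8 × 3600 = -13.463″.

Δλ = -13.46″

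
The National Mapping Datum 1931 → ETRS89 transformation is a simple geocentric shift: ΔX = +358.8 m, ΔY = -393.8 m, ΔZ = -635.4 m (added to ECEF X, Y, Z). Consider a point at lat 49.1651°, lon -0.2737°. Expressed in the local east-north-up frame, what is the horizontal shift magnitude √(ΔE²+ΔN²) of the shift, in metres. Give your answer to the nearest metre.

792 m

At φ = 49.1651°, λ = -0.2737°: sin φ = 0.756597, cos φ = 0.653882, sin λ = -0.004777, cos λ = 0.999989.
ΔE = −sin λ·ΔX + cos λ·ΔY = −(-0.004777)·(358.8) + (0.999989)·(-393.8) = -392.08 m.
ΔN = −sin φ cos λ·ΔX − sin φ sin λ·ΔY + cos φ·ΔZ = −(0.756597)(0.999989)(358.8) − (0.756597)(-0.004777)(-393.8) + (0.653882)(-635.4) = -688.36 m.
Horizontal magnitude = √(ΔE² + ΔN²) = √((-392.08)² + (-688.36)²) = 792.19 m.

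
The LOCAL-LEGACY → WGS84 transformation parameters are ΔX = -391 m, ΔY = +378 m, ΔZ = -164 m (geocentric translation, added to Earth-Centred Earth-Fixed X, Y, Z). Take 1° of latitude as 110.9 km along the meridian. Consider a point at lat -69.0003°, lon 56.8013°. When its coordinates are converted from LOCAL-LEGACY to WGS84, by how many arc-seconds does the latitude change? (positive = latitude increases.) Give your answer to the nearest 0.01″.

Δφ = 1.19″

sin φ = -0.933582, cos φ = 0.358363, sin λ = 0.836777, cos λ = 0.547544.
North component: ΔN = −sin φ cos λ·ΔX − sin φ sin λ·ΔY + cos φ·ΔZ = −(-0.933582)(0.547544)(-391) − (-0.933582)(0.836777)(378) + (0.358363)(-164) = 36.65 m.
1° of latitude spans 110900 m, so Δφ = 36.65 / 110900 × 3600 = 1.190″.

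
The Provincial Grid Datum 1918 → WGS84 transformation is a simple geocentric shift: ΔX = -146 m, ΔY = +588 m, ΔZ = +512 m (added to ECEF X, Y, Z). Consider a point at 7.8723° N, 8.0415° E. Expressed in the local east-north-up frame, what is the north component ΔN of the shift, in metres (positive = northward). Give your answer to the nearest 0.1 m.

ΔN = 515.7 m

The local north axis is (−sin φ cos λ, −sin φ sin λ, cos φ), giving ΔN = 19.800 − 11.266 + 507.175 = 515.71 m.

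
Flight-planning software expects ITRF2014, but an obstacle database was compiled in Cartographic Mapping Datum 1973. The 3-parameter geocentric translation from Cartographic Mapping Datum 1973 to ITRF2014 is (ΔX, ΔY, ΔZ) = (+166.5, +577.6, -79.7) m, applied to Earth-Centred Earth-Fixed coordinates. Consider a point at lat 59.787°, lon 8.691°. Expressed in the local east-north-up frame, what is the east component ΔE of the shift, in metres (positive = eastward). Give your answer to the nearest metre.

At φ = 59.787°, λ = 8.691°: sin φ = 0.864161, cos φ = 0.503216, sin λ = 0.151106, cos λ = 0.988518.
ΔE = −sin λ·ΔX + cos λ·ΔY = −(0.151106)·(166.5) + (0.988518)·(577.6) = 545.81 m.

ΔE = 546 m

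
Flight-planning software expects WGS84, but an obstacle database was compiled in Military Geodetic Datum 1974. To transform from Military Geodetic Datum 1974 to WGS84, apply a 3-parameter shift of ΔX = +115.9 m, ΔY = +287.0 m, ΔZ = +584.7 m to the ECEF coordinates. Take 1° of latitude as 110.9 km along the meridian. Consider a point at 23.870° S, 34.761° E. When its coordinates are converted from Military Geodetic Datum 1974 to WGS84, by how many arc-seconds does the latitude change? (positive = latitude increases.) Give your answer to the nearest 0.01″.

Δφ = 20.76″

sin φ = -0.404663, cos φ = 0.914466, sin λ = 0.570154, cos λ = 0.821537.
North component: ΔN = −sin φ cos λ·ΔX − sin φ sin λ·ΔY + cos φ·ΔZ = −(-0.404663)(0.821537)(115.9) − (-0.404663)(0.570154)(287.0) + (0.914466)(584.7) = 639.44 m.
1° of latitude spans 110900 m, so Δφ = 639.44 / 110900 × 3600 = 20.757″.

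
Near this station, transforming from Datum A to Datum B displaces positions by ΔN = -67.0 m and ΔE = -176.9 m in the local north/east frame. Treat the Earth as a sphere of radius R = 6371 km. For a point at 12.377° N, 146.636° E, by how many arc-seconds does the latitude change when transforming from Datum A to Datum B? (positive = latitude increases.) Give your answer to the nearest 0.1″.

Δφ = -2.2″

On a sphere of radius R, 1 rad of latitude = R, so Δφ = ΔN / R = -67.0 / 6371000 = -1.0516e-05 rad = -2.169″.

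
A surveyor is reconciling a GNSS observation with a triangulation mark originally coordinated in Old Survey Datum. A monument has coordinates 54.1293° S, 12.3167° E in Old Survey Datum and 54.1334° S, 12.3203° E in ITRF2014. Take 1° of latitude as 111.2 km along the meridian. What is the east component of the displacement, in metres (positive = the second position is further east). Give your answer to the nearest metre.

Δφ = -54.1334° − -54.1293° = -0.0041°; Δλ = 12.3203° − 12.3167° = +0.0036°.
ΔN = Δφ × 111200 = -455.9 m; ΔE = Δλ × 111200 × cos(-54.1293°) = +0.0036 × 111200 × 0.585958 = 234.6 m.

ΔE = 235 m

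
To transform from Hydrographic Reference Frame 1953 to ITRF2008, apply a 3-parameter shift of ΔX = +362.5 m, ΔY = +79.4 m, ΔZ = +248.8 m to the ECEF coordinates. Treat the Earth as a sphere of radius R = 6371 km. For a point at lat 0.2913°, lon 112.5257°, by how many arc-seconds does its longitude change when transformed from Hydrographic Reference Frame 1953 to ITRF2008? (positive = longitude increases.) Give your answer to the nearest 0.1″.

Δλ = -11.8″

sin φ = 0.005084, cos φ = 0.999987, sin λ = 0.923708, cos λ = -0.383098.
East component: ΔE = −sin λ·ΔX + cos λ·ΔY = −(0.923708)(362.5) + (-0.383098)(79.4) = -365.26 m.
1° of latitude spans πR/180 = 111195 m; at latitude φ, 1° of longitude spans that × cos φ = 111193.5 m, so Δλ = -365.26 / 111193.5 × 3600 = -11.826″.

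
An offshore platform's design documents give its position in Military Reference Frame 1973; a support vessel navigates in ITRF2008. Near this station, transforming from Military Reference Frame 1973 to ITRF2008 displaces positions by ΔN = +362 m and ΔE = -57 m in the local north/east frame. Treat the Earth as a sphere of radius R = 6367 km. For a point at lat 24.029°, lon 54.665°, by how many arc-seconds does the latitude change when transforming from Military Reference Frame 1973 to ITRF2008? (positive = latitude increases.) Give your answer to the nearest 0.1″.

On a sphere of radius R, 1 rad of latitude = R, so Δφ = ΔN / R = 362.0 / 6367000 = 5.6856e-05 rad = 11.727″.

Δφ = 11.7″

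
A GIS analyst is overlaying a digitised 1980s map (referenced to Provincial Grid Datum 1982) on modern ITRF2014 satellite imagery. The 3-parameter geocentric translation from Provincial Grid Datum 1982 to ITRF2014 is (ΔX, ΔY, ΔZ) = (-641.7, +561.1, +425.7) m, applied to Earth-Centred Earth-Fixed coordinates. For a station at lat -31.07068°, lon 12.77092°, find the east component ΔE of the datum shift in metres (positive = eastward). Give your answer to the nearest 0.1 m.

The local east axis at (φ, λ) is (−sin λ, cos λ, 0), so ΔE = −sin(12.77092°)·(-641.7) + cos(12.77092°)·561.1 = 689.07 m.

ΔE = 689.1 m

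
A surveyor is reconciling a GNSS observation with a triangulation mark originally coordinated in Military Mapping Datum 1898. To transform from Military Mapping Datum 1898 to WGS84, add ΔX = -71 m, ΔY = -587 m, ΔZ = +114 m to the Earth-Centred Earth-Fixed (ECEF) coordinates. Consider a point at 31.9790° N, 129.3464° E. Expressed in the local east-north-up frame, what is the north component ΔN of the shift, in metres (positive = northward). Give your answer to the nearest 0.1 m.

At φ = 31.9790°, λ = 129.3464°: sin φ = 0.529608, cos φ = 0.848242, sin λ = 0.773327, cos λ = -0.634007.
ΔN = −sin φ cos λ·ΔX − sin φ sin λ·ΔY + cos φ·ΔZ = −(0.529608)(-0.634007)(-71) − (0.529608)(0.773327)(-587) + (0.848242)(114) = 313.27 m.

ΔN = 313.3 m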